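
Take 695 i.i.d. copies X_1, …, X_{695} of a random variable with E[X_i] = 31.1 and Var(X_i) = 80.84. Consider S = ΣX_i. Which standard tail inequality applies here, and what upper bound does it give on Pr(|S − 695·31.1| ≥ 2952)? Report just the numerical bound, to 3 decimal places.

0.006

With mean and variance of each term known, Chebyshev's inequality bounds the deviation of the sum (or sample mean).
Var(S) = n·Var(X_i) = 695·80.84 = 56183.8.
Chebyshev: Pr(|S − 695·31.1| ≥ 2952) ≤ Var(S)/2952² = 56183.8/8714304 = 0.0064.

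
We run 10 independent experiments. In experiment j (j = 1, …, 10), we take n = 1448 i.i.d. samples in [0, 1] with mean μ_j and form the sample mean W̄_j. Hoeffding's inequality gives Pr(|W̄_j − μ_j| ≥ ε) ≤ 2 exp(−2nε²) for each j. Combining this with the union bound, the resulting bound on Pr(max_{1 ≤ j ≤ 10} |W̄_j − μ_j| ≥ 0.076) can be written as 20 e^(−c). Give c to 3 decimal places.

Union bound over the 10 events: Pr(max_{1 ≤ j ≤ 10} |W̄_j − μ_j| ≥ 0.076) ≤ 10·2·exp(−2nε²) = 20 exp(−2·1448·0.076²).
So c = 2·1448·0.076² = 16.7273.

16.727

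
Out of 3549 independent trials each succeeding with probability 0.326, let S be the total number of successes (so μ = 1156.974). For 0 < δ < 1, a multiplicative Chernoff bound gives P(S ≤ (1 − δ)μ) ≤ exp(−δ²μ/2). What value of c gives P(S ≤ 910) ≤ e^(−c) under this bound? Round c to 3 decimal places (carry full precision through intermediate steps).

26.360

Write 910 = (1 − δ)μ, so δ = 1 − 910/1156.974 = 0.2134655…
Then the exponent is δ²μ/2 = (μ − 910)²/(2μ) = 26.360211.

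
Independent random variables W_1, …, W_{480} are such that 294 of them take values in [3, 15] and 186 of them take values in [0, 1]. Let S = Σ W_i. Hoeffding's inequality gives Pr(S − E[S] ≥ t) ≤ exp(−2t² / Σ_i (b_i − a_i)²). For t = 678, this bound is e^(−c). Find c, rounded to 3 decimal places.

21.621

Σ(b_i − a_i)² = 294·12² + 186·1² = 42522.
c = 2t² / 42522 = 2·678² / 42522 = 21.6210.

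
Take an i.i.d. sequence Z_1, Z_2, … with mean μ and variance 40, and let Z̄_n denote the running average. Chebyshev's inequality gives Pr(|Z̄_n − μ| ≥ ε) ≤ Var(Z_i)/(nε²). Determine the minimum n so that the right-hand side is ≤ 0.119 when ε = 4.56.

Require 40/(n·4.56²) ≤ 0.119, i.e. n ≥ 40/(0.119·4.56²) = 16.165.
The smallest integer n is 17.

17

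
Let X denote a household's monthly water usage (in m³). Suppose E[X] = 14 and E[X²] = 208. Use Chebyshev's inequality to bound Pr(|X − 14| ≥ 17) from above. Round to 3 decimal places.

Var(X) = E[X²] − (E[X])² = 208 − 196 = 12.
Chebyshev's inequality: Pr(|X − μ| ≥ t) ≤ Var(X)/t² = 12/289 = 0.0415.

0.042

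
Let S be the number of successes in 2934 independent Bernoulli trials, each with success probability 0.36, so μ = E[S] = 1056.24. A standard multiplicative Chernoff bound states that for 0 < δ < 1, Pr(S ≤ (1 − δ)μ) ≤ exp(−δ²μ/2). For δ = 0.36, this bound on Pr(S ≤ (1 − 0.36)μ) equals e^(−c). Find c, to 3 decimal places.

c = δ²μ/2 = 0.36²·1056.24/2 = 68.4444.

68.444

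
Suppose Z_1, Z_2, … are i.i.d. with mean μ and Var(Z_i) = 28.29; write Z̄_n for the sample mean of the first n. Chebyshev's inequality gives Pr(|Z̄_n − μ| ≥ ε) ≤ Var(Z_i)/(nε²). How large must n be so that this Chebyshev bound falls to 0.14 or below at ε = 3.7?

15

Require 28.29/(n·3.7²) ≤ 0.14, i.e. n ≥ 28.29/(0.14·3.7²) = 14.761.
The smallest integer n is 15.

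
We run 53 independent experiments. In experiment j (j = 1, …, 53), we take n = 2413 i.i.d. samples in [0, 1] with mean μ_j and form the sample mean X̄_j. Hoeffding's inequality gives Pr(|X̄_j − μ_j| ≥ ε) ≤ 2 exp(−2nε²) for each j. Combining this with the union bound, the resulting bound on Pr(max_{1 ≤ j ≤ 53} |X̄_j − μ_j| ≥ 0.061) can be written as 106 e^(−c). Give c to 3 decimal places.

17.958

Union bound over the 53 events: Pr(max_{1 ≤ j ≤ 53} |X̄_j − μ_j| ≥ 0.061) ≤ 53·2·exp(−2nε²) = 106 exp(−2·2413·0.061²).
So c = 2·2413·0.061² = 17.9575.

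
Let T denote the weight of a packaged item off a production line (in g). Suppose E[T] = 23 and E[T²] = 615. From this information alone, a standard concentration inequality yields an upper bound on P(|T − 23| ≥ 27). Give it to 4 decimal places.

0.1180

The first two moments determine the variance, so Chebyshev's inequality is the sharpest standard bound available.
Var(T) = E[T²] − (E[T])² = 615 − 529 = 86.
Chebyshev's inequality: P(|T − μ| ≥ t) ≤ Var(T)/t² = 86/729 = 0.1180.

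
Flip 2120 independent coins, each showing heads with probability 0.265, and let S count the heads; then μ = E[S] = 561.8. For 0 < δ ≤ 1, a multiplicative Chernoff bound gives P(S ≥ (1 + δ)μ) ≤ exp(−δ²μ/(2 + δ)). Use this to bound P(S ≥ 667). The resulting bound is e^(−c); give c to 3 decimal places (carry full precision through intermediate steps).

Write 667 = (1 + δ)μ, so δ = 667/561.8 − 1 = 0.1872553…
Then the exponent is δ²μ/(2 + δ) = (667 − μ)² / (μ·(2 + δ)) = 9.006380.

9.006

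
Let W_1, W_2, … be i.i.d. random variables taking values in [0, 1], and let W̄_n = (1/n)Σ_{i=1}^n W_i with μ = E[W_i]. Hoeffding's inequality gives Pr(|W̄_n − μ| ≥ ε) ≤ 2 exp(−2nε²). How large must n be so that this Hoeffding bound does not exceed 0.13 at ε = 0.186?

40

Require 2·exp(−2nε²) ≤ 0.13, i.e. 2nε² ≥ ln(2/0.13) = 2.733368.
So n ≥ 2.733368 / (2·0.186²) = 39.504.
The smallest integer n is 40.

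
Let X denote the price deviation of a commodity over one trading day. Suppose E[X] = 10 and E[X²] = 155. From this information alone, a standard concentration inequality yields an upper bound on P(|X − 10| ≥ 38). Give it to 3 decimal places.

The first two moments determine the variance, so Chebyshev's inequality is the sharpest standard bound available.
Var(X) = E[X²] − (E[X])² = 155 − 100 = 55.
Chebyshev's inequality: P(|X − μ| ≥ t) ≤ Var(X)/t² = 55/1444 = 0.0381.

0.038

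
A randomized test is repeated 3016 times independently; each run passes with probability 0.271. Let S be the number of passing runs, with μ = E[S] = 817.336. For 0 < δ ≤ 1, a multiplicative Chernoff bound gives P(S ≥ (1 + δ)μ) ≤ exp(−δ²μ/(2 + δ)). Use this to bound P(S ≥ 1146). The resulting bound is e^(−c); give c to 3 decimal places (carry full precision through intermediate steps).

Write 1146 = (1 + δ)μ, so δ = 1146/817.336 − 1 = 0.4021161…
Then the exponent is δ²μ/(2 + δ) = (1146 − μ)² / (μ·(2 + δ)) = 55.018614.

55.019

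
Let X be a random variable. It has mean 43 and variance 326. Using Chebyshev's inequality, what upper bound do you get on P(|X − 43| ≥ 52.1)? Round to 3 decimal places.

0.120

Chebyshev: P(|X − μ| ≥ t) ≤ Var(X)/t².
Bound = 326 / 2714.41 = 0.1201.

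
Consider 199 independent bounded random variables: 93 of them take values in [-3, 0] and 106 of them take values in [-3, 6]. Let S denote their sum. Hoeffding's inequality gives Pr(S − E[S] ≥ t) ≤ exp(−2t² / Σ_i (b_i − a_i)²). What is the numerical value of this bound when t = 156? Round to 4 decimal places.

Σ(b_i − a_i)² = 93·3² + 106·9² = 9423.
Exponent = 2·156² / 9423 = 5.16523.
Bound = exp(−5.16523) = 0.00571.

0.0057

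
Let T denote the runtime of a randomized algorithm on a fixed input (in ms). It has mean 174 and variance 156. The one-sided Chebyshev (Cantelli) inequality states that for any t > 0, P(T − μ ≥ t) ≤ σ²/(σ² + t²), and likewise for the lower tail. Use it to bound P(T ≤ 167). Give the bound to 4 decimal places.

Here σ² = 156 and t = 7, so σ² + t² = 205.
Cantelli's bound: 156/205 = 0.7610.

0.7610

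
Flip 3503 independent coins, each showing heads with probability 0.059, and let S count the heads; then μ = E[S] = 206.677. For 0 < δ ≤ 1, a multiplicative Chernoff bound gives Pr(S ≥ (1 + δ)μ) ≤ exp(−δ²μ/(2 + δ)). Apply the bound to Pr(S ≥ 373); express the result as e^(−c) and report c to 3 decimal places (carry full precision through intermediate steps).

47.722

Write 373 = (1 + δ)μ, so δ = 373/206.677 − 1 = 0.8047485…
Then the exponent is δ²μ/(2 + δ) = (373 − μ)² / (μ·(2 + δ)) = 47.721991.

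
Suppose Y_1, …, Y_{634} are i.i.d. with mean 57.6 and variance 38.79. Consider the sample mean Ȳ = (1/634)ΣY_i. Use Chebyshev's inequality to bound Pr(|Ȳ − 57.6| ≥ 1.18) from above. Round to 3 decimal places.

Var(Ȳ) = Var(Y_i)/n = 38.79/634 = 0.061183.
Chebyshev: Pr(|Ȳ − 57.6| ≥ 1.18) ≤ Var(Ȳ)/(1.18)² = 38.79/(634·1.18²) = 0.0439.

0.044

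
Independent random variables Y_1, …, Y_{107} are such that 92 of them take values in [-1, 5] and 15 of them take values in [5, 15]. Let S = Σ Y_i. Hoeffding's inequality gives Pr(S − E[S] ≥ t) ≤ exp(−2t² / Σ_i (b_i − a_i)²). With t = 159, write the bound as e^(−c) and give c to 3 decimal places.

Σ(b_i − a_i)² = 92·6² + 15·10² = 4812.
c = 2t² / 4812 = 2·159² / 4812 = 10.5075.

10.507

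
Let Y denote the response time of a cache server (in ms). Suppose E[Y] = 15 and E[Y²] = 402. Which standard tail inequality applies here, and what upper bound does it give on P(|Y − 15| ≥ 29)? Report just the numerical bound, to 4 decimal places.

The first two moments determine the variance, so Chebyshev's inequality is the sharpest standard bound available.
Var(Y) = E[Y²] − (E[Y])² = 402 − 225 = 177.
Chebyshev's inequality: P(|Y − μ| ≥ t) ≤ Var(Y)/t² = 177/841 = 0.2105.

0.2105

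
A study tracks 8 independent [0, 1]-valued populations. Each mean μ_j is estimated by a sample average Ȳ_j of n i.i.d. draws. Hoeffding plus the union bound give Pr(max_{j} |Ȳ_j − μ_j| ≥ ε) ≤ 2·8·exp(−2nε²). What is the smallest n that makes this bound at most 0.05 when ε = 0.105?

Need 2·8·exp(−2nε²) ≤ 0.05, i.e. exp(−2nε²) ≤ 0.05/16.
So 2nε² ≥ ln(16/0.05) = 5.768321.
Hence n ≥ 5.768321/(2·0.105²) = 261.602.
The smallest integer n is 262.

262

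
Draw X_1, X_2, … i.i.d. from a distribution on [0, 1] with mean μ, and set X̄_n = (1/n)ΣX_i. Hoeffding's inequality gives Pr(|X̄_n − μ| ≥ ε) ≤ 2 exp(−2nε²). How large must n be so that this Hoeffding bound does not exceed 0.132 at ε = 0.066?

Require 2·exp(−2nε²) ≤ 0.132, i.e. 2nε² ≥ ln(2/0.132) = 2.718101.
So n ≥ 2.718101 / (2·0.066²) = 311.995.
The smallest integer n is 312.

312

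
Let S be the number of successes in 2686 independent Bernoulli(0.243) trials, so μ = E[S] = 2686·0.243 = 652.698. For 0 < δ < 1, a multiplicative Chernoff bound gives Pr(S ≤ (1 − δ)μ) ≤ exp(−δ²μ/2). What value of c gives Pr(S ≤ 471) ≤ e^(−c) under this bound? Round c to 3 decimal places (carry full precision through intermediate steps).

Write 471 = (1 − δ)μ, so δ = 1 − 471/652.698 = 0.2783799…
Then the exponent is δ²μ/2 = (μ − 471)²/(2μ) = 25.290535.

25.291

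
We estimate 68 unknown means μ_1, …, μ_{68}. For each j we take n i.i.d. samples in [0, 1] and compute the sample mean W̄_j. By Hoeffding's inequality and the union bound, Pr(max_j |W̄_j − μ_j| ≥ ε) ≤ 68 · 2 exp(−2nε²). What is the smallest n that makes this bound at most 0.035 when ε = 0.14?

Need 2·68·exp(−2nε²) ≤ 0.035, i.e. exp(−2nε²) ≤ 0.035/136.
So 2nε² ≥ ln(136/0.035) = 8.265062.
Hence n ≥ 8.265062/(2·0.14²) = 210.843.
The smallest integer n is 211.

211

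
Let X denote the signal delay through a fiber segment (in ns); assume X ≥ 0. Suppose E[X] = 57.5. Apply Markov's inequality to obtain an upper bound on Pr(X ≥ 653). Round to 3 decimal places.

Markov's inequality: for a non-negative random variable, Pr(X ≥ a) ≤ E[X]/a.
Here E[X] = 57.5 and a = 653, so the bound is 57.5/653 = 0.0881.

0.088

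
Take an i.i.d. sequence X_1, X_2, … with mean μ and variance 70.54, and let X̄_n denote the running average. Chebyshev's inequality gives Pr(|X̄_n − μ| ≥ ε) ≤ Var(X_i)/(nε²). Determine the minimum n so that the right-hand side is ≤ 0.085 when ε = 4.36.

Require 70.54/(n·4.36²) ≤ 0.085, i.e. n ≥ 70.54/(0.085·4.36²) = 43.656.
The smallest integer n is 44.

44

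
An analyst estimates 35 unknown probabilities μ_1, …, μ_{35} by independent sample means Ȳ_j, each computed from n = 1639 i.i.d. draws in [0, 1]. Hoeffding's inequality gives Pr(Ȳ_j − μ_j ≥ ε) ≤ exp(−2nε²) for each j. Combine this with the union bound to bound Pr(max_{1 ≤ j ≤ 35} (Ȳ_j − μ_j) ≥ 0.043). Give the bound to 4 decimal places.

Per-experiment Hoeffding bound: exp(−2·1639·0.043²) = exp(−6.06102) = 0.002332.
Union bound over 35 events: 35·0.002332 = 0.08162.

0.0816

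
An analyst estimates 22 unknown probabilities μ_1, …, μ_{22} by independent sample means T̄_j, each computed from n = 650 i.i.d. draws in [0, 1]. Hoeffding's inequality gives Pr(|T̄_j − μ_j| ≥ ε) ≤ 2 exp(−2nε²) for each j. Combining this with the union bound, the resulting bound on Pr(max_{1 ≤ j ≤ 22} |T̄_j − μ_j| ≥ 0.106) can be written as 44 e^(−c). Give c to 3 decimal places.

14.607

Union bound over the 22 events: Pr(max_{1 ≤ j ≤ 22} |T̄_j − μ_j| ≥ 0.106) ≤ 22·2·exp(−2nε²) = 44 exp(−2·650·0.106²).
So c = 2·650·0.106² = 14.6068.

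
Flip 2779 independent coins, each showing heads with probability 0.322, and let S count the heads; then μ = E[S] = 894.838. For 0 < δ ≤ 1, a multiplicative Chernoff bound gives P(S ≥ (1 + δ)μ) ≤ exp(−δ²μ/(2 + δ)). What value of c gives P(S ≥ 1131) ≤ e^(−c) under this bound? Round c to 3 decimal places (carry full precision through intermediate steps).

27.531

Write 1131 = (1 + δ)μ, so δ = 1131/894.838 − 1 = 0.2639159…
Then the exponent is δ²μ/(2 + δ) = (1131 − μ)² / (μ·(2 + δ)) = 27.530578.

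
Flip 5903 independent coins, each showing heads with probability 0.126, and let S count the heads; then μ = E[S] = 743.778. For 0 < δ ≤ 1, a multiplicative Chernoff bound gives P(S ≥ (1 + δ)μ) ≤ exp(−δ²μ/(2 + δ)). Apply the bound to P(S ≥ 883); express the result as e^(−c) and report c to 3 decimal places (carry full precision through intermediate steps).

11.915

Write 883 = (1 + δ)μ, so δ = 883/743.778 − 1 = 0.1871822…
Then the exponent is δ²μ/(2 + δ) = (883 − μ)² / (μ·(2 + δ)) = 11.914819.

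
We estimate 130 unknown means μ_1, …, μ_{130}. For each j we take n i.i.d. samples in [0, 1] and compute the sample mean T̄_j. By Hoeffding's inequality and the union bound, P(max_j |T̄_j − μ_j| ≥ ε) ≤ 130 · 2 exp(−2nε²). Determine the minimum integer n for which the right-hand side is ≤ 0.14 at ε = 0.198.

Need 2·130·exp(−2nε²) ≤ 0.14, i.e. exp(−2nε²) ≤ 0.14/260.
So 2nε² ≥ ln(260/0.14) = 7.526794.
Hence n ≥ 7.526794/(2·0.198²) = 95.995.
The smallest integer n is 96.

96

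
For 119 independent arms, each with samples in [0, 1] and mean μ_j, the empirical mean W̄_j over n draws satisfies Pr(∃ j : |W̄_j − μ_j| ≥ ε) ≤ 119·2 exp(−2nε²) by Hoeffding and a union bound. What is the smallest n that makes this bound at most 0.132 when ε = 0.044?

Need 2·119·exp(−2nε²) ≤ 0.132, i.e. exp(−2nε²) ≤ 0.132/238.
So 2nε² ≥ ln(238/0.132) = 7.497224.
Hence n ≥ 7.497224/(2·0.044²) = 1936.267.
The smallest integer n is 1937.

1937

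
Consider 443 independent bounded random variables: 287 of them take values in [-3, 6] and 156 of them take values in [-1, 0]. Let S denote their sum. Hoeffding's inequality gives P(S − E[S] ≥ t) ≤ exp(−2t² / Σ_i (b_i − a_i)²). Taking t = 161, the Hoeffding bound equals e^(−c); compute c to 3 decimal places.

2.215

Σ(b_i − a_i)² = 287·9² + 156·1² = 23403.
c = 2t² / 23403 = 2·161² / 23403 = 2.2152.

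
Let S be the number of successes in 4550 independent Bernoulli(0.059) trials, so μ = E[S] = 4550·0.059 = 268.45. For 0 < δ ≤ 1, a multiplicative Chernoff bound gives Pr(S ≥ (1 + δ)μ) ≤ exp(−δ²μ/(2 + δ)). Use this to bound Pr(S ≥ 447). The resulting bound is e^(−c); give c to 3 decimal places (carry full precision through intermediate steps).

44.560

Write 447 = (1 + δ)μ, so δ = 447/268.45 − 1 = 0.6651145…
Then the exponent is δ²μ/(2 + δ) = (447 − μ)² / (μ·(2 + δ)) = 44.559511.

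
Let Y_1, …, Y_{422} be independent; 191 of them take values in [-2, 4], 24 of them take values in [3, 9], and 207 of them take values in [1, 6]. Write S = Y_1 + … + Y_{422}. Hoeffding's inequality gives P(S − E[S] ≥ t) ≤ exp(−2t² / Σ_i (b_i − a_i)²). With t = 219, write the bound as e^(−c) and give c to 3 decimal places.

7.427

Σ(b_i − a_i)² = 191·6² + 24·6² + 207·5² = 12915.
c = 2t² / 12915 = 2·219² / 12915 = 7.4272.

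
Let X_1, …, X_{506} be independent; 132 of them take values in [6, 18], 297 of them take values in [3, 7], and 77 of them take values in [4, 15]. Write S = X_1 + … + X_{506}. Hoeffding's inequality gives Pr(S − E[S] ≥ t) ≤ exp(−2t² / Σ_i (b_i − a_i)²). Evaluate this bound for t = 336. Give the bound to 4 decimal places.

0.0011

Σ(b_i − a_i)² = 132·12² + 297·4² + 77·11² = 33077.
Exponent = 2·336² / 33077 = 6.82625.
Bound = exp(−6.82625) = 0.00108.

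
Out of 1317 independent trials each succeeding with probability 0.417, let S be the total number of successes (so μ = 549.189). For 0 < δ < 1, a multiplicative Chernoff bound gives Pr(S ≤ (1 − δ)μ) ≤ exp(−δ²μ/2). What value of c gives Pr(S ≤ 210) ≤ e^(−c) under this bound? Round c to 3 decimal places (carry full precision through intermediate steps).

Write 210 = (1 − δ)μ, so δ = 1 − 210/549.189 = 0.617618…
Then the exponent is δ²μ/2 = (μ − 210)²/(2μ) = 104.744612.

104.745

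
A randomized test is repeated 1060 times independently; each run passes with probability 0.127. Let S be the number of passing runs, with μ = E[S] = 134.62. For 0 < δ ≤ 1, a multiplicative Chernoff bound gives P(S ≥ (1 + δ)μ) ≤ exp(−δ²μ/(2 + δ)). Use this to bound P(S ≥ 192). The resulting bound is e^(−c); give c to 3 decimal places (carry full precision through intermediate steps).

10.080

Write 192 = (1 + δ)μ, so δ = 192/134.62 − 1 = 0.4262368…
Then the exponent is δ²μ/(2 + δ) = (192 − μ)² / (μ·(2 + δ)) = 10.080413.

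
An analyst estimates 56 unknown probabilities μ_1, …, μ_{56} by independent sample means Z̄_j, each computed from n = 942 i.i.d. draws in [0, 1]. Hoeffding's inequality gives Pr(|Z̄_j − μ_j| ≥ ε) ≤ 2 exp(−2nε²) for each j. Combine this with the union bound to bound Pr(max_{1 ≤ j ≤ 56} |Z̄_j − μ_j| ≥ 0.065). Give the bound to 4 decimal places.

Per-experiment Hoeffding bound: 2·exp(−2·942·0.065²) = 2·exp(−7.95990) = 0.00069838.
Union bound over 56 events: 56·0.00069838 = 0.03911.

0.0391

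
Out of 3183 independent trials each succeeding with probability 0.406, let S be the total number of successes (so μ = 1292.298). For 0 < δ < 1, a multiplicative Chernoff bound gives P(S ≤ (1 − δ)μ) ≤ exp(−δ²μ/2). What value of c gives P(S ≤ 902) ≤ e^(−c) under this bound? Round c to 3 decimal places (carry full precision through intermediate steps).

58.939

Write 902 = (1 − δ)μ, so δ = 1 − 902/1292.298 = 0.3020186…
Then the exponent is δ²μ/2 = (μ − 902)²/(2μ) = 58.938623.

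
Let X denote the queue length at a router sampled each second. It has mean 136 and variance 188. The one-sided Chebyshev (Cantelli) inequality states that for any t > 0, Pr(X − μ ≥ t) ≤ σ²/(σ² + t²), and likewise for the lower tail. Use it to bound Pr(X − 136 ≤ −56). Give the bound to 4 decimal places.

Here σ² = 188 and t = 56, so σ² + t² = 3324.
Cantelli's bound: 188/3324 = 0.0566.

0.0566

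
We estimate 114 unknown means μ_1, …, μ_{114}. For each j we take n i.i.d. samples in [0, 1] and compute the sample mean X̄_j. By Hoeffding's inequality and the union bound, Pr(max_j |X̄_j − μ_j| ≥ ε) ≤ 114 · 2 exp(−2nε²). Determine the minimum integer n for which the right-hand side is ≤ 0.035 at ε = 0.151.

193

Need 2·114·exp(−2nε²) ≤ 0.035, i.e. exp(−2nε²) ≤ 0.035/228.
So 2nε² ≥ ln(228/0.035) = 8.781753.
Hence n ≥ 8.781753/(2·0.151²) = 192.574.
The smallest integer n is 193.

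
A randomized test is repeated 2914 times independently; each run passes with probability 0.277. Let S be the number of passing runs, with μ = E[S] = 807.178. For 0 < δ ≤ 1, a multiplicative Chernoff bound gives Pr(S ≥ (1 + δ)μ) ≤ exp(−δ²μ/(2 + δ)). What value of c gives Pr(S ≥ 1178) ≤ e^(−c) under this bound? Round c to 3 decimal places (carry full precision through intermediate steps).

69.268

Write 1178 = (1 + δ)μ, so δ = 1178/807.178 − 1 = 0.4594055…
Then the exponent is δ²μ/(2 + δ) = (1178 − μ)² / (μ·(2 + δ)) = 69.267822.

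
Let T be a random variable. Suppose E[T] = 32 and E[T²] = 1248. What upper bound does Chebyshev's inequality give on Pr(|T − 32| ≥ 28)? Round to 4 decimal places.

Var(T) = E[T²] − (E[T])² = 1248 − 1024 = 224.
Chebyshev's inequality: Pr(|T − μ| ≥ t) ≤ Var(T)/t² = 224/784 = 0.2857.

0.2857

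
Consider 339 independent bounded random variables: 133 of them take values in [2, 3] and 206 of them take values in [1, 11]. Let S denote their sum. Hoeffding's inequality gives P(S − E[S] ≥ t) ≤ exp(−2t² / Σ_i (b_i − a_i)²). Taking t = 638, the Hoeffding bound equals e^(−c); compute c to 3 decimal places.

Σ(b_i − a_i)² = 133·1² + 206·10² = 20733.
c = 2t² / 20733 = 2·638² / 20733 = 39.2653.

39.265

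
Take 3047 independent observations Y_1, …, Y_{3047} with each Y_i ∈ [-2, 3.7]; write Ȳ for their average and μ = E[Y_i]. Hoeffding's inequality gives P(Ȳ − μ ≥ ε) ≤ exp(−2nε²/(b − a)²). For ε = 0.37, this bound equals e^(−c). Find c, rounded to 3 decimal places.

25.678

c = 2nε²/(b − a)² = 2·3047·0.37² / 5.7² = 25.6777.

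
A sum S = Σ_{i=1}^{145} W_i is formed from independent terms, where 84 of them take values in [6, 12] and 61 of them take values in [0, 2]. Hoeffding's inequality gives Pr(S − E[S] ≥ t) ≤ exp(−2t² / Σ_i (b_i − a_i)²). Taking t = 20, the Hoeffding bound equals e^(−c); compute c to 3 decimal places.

0.245

Σ(b_i − a_i)² = 84·6² + 61·2² = 3268.
c = 2t² / 3268 = 2·20² / 3268 = 0.2448.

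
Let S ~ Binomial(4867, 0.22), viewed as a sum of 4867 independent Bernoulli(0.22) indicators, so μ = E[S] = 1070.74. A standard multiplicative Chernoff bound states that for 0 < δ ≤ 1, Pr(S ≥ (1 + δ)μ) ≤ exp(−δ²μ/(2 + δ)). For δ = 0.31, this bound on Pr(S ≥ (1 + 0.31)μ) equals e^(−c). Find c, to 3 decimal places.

44.545

c = δ²μ/(2 + δ) = 0.31²·1070.74/(2 + 0.31) = 44.5446.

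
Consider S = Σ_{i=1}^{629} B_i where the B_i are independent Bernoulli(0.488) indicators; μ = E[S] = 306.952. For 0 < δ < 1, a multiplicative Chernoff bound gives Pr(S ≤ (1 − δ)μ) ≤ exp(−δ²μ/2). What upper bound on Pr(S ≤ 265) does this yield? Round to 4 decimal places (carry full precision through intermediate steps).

0.0569

Write 265 = (1 − δ)μ, so δ = 1 − 265/306.952 = 0.1366728…
Then the exponent is δ²μ/2 = (μ − 265)²/(2μ) = 2.866849.
Bound = exp(−2.866849) = 0.05688.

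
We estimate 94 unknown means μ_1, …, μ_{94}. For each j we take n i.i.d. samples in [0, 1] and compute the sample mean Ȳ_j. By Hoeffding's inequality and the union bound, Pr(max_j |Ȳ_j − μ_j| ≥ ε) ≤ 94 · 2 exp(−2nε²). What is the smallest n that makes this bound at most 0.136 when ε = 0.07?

738

Need 2·94·exp(−2nε²) ≤ 0.136, i.e. exp(−2nε²) ≤ 0.136/188.
So 2nε² ≥ ln(188/0.136) = 7.231542.
Hence n ≥ 7.231542/(2·0.07²) = 737.912.
The smallest integer n is 738.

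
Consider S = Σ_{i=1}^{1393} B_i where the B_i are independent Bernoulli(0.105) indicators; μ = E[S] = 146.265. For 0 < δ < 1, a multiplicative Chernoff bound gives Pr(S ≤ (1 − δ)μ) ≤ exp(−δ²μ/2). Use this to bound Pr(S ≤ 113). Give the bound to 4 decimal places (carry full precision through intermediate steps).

Write 113 = (1 − δ)μ, so δ = 1 − 113/146.265 = 0.2274297…
Then the exponent is δ²μ/2 = (μ − 113)²/(2μ) = 3.782724.
Bound = exp(−3.782724) = 0.02276.

0.0228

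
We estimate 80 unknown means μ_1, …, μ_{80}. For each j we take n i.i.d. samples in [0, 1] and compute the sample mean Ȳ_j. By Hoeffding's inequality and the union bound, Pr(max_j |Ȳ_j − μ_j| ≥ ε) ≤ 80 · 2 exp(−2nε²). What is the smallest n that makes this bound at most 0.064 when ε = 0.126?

Need 2·80·exp(−2nε²) ≤ 0.064, i.e. exp(−2nε²) ≤ 0.064/160.
So 2nε² ≥ ln(160/0.064) = 7.824046.
Hence n ≥ 7.824046/(2·0.126²) = 246.411.
The smallest integer n is 247.

247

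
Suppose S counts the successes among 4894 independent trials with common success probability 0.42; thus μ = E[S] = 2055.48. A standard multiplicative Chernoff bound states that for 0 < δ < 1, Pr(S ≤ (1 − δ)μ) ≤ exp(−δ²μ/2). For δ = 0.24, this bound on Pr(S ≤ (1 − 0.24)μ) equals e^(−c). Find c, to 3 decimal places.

c = δ²μ/2 = 0.24²·2055.48/2 = 59.1978.

59.198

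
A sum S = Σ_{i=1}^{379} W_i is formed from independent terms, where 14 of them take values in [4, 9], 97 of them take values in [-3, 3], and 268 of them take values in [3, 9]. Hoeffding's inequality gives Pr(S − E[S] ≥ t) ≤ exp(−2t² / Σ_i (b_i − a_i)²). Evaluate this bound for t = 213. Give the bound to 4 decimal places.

0.0012

Σ(b_i − a_i)² = 14·5² + 97·6² + 268·6² = 13490.
Exponent = 2·213² / 13490 = 6.72632.
Bound = exp(−6.72632) = 0.00120.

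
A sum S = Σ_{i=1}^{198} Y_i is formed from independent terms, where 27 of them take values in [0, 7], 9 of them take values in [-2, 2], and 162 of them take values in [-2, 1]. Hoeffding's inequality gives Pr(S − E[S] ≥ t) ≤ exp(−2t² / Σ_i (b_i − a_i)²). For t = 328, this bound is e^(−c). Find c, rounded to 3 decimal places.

73.562

Σ(b_i − a_i)² = 27·7² + 9·4² + 162·3² = 2925.
c = 2t² / 2925 = 2·328² / 2925 = 73.5617.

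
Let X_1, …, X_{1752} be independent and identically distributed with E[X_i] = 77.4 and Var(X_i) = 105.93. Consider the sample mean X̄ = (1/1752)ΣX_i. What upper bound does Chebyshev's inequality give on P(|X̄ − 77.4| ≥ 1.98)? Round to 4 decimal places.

0.0154

Var(X̄) = Var(X_i)/n = 105.93/1752 = 0.060462.
Chebyshev: P(|X̄ − 77.4| ≥ 1.98) ≤ Var(X̄)/(1.98)² = 105.93/(1752·1.98²) = 0.0154.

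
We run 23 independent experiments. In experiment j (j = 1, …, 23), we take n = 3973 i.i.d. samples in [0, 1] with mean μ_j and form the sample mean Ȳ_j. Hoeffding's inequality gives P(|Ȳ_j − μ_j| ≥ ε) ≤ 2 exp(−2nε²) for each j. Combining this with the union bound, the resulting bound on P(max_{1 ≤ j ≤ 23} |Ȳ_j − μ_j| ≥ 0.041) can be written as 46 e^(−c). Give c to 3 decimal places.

Union bound over the 23 events: P(max_{1 ≤ j ≤ 23} |Ȳ_j − μ_j| ≥ 0.041) ≤ 23·2·exp(−2nε²) = 46 exp(−2·3973·0.041²).
So c = 2·3973·0.041² = 13.3572.

13.357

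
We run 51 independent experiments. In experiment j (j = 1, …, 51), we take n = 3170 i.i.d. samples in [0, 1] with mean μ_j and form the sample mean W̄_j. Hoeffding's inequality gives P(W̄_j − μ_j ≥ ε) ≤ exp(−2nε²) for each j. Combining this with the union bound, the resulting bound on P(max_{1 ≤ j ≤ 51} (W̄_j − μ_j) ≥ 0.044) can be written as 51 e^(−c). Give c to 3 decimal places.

12.274

Union bound over the 51 events: P(max_{1 ≤ j ≤ 51} (W̄_j − μ_j) ≥ 0.044) ≤ 51·exp(−2nε²) = 51 exp(−2·3170·0.044²).
So c = 2·3170·0.044² = 12.2742.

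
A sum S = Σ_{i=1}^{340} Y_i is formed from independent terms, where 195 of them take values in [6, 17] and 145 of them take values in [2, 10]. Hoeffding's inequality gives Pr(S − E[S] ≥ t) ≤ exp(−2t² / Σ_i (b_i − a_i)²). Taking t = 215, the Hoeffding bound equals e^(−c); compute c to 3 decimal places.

Σ(b_i − a_i)² = 195·11² + 145·8² = 32875.
c = 2t² / 32875 = 2·215² / 32875 = 2.8122.

2.812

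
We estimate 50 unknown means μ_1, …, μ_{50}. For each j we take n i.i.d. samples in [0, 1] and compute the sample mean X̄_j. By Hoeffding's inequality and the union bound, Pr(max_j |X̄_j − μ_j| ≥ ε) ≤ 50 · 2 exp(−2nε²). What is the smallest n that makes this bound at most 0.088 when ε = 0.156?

Need 2·50·exp(−2nε²) ≤ 0.088, i.e. exp(−2nε²) ≤ 0.088/100.
So 2nε² ≥ ln(100/0.088) = 7.035589.
Hence n ≥ 7.035589/(2·0.156²) = 144.551.
The smallest integer n is 145.

145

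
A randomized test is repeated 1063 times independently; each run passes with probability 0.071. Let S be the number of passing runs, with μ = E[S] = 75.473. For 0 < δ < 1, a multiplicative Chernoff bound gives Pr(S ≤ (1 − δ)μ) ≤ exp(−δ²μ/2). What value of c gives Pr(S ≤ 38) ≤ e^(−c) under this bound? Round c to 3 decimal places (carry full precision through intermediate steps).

Write 38 = (1 − δ)μ, so δ = 1 − 38/75.473 = 0.4965087…
Then the exponent is δ²μ/2 = (μ − 38)²/(2μ) = 9.302835.

9.303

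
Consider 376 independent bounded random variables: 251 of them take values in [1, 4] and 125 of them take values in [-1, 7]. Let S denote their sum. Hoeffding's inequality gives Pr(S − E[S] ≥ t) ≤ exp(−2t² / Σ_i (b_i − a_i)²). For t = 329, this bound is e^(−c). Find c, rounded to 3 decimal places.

Σ(b_i − a_i)² = 251·3² + 125·8² = 10259.
c = 2t² / 10259 = 2·329² / 10259 = 21.1017.

21.102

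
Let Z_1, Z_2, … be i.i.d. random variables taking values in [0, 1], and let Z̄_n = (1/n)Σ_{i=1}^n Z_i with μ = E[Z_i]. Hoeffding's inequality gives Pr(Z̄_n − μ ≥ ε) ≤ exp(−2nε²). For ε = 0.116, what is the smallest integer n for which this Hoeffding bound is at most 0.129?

Require exp(−2nε²) ≤ 0.129, i.e. 2nε² ≥ ln(1/0.129) = 2.047943.
So n ≥ 2.047943 / (2·0.116²) = 76.098.
The smallest integer n is 77.

77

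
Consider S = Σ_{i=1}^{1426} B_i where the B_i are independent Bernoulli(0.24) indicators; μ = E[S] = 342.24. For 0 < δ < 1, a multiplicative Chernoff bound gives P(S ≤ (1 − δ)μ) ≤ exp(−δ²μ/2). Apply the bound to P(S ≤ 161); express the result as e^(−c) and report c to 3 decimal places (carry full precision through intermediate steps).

47.990

Write 161 = (1 − δ)μ, so δ = 1 − 161/342.24 = 0.5295699…
Then the exponent is δ²μ/2 = (μ − 161)²/(2μ) = 47.989624.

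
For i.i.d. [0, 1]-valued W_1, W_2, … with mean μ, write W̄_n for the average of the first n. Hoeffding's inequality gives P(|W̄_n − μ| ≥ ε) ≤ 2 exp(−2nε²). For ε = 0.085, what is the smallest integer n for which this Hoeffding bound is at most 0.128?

191

Require 2·exp(−2nε²) ≤ 0.128, i.e. 2nε² ≥ ln(2/0.128) = 2.748872.
So n ≥ 2.748872 / (2·0.085²) = 190.233.
The smallest integer n is 191.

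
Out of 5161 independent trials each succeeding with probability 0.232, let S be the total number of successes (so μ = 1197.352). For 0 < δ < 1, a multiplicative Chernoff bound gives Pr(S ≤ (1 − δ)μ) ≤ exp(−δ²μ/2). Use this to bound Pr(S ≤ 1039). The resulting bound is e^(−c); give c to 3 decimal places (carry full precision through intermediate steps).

10.471

Write 1039 = (1 − δ)μ, so δ = 1 − 1039/1197.352 = 0.1322518…
Then the exponent is δ²μ/2 = (μ − 1039)²/(2μ) = 10.471171.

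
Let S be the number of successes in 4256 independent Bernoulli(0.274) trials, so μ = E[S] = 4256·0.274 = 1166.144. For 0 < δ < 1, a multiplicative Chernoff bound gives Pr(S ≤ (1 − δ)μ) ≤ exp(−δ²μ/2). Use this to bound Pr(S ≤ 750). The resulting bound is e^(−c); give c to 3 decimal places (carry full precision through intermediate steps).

Write 750 = (1 − δ)μ, so δ = 1 − 750/1166.144 = 0.3568547…
Then the exponent is δ²μ/2 = (μ − 750)²/(2μ) = 74.251477.

74.251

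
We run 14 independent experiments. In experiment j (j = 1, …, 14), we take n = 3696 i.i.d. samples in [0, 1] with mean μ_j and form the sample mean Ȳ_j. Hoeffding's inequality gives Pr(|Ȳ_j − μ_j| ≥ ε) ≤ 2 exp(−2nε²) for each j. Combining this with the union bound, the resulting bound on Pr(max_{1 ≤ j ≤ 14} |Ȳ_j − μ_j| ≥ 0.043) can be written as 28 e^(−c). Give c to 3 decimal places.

13.668

Union bound over the 14 events: Pr(max_{1 ≤ j ≤ 14} |Ȳ_j − μ_j| ≥ 0.043) ≤ 14·2·exp(−2nε²) = 28 exp(−2·3696·0.043²).
So c = 2·3696·0.043² = 13.6678.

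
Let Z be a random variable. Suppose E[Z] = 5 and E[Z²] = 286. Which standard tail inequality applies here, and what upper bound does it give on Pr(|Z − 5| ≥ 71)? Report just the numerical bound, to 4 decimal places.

The first two moments determine the variance, so Chebyshev's inequality is the sharpest standard bound available.
Var(Z) = E[Z²] − (E[Z])² = 286 − 25 = 261.
Chebyshev's inequality: Pr(|Z − μ| ≥ t) ≤ Var(Z)/t² = 261/5041 = 0.0518.

0.0518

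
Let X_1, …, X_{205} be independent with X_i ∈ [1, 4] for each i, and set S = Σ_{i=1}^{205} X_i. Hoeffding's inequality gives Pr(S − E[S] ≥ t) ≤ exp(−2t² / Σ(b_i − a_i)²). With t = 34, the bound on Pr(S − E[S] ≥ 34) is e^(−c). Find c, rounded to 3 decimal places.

1.253

Σ(b_i − a_i)² = 205·(3)² = 1845.
c = 2t²/1845 = 2·34²/1845 = 1.2531.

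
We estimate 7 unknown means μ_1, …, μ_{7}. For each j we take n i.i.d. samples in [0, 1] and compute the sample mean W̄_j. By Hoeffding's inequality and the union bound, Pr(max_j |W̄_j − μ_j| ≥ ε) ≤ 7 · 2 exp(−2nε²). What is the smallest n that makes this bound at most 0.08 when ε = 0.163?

98

Need 2·7·exp(−2nε²) ≤ 0.08, i.e. exp(−2nε²) ≤ 0.08/14.
So 2nε² ≥ ln(14/0.08) = 5.164786.
Hence n ≥ 5.164786/(2·0.163²) = 97.196.
The smallest integer n is 98.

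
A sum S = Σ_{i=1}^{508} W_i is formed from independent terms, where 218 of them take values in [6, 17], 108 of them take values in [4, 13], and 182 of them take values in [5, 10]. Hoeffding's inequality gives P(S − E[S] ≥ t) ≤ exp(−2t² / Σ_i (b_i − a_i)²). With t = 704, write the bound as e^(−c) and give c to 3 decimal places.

Σ(b_i − a_i)² = 218·11² + 108·9² + 182·5² = 39676.
c = 2t² / 39676 = 2·704² / 39676 = 24.9832.

24.983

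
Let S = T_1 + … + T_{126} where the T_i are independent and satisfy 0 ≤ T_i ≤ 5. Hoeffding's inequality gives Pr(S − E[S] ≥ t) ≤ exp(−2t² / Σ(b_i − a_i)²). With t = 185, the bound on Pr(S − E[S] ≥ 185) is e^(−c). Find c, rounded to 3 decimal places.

21.730

Σ(b_i − a_i)² = 126·(5)² = 3150.
c = 2t²/3150 = 2·185²/3150 = 21.7302.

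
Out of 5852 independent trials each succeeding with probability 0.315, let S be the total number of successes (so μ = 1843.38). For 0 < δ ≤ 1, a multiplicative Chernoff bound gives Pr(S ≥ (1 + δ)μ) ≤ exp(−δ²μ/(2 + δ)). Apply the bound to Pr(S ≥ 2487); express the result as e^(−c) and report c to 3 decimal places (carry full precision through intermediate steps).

95.661

Write 2487 = (1 + δ)μ, so δ = 2487/1843.38 − 1 = 0.3491521…
Then the exponent is δ²μ/(2 + δ) = (2487 − μ)² / (μ·(2 + δ)) = 95.660590.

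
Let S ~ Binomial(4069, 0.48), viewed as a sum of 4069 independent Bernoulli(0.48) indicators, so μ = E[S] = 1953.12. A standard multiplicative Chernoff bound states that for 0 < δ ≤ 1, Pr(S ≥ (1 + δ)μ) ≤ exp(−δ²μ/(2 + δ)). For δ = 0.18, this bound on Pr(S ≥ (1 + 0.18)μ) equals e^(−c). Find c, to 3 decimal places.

c = δ²μ/(2 + δ) = 0.18²·1953.12/(2 + 0.18) = 29.0280.

29.028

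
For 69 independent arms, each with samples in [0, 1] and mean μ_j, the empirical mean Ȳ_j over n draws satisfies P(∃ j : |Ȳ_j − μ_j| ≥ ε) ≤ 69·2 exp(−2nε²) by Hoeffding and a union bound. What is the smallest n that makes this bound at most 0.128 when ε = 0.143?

171

Need 2·69·exp(−2nε²) ≤ 0.128, i.e. exp(−2nε²) ≤ 0.128/138.
So 2nε² ≥ ln(138/0.128) = 6.982979.
Hence n ≥ 6.982979/(2·0.143²) = 170.741.
The smallest integer n is 171.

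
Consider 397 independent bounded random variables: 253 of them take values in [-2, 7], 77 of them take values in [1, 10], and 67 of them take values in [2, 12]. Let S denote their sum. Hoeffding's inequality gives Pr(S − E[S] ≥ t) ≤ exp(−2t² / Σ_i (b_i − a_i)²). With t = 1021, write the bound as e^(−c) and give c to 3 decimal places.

62.366

Σ(b_i − a_i)² = 253·9² + 77·9² + 67·10² = 33430.
c = 2t² / 33430 = 2·1021² / 33430 = 62.3656.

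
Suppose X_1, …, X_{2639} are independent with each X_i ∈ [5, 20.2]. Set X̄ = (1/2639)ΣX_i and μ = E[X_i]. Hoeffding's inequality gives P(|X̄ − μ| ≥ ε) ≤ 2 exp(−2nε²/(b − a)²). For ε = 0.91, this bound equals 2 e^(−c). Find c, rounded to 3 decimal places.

c = 2nε²/(b − a)² = 2·2639·0.91² / 15.2² = 18.9176.

18.918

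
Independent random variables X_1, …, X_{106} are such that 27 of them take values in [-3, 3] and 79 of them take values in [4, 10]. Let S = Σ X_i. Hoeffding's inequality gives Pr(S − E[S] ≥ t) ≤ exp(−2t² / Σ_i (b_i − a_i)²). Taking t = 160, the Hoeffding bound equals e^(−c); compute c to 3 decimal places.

13.417

Σ(b_i − a_i)² = 27·6² + 79·6² = 3816.
c = 2t² / 3816 = 2·160² / 3816 = 13.4172.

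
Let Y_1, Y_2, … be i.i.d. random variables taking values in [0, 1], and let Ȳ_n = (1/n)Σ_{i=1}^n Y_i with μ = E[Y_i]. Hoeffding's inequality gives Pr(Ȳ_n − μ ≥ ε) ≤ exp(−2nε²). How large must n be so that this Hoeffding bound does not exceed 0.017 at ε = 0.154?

86

Require exp(−2nε²) ≤ 0.017, i.e. 2nε² ≥ ln(1/0.017) = 4.074542.
So n ≥ 4.074542 / (2·0.154²) = 85.903.
The smallest integer n is 86.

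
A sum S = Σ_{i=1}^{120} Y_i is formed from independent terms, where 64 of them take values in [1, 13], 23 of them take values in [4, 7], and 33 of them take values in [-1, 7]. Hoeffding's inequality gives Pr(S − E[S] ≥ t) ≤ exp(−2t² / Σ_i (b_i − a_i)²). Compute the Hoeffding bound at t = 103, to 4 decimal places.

Σ(b_i − a_i)² = 64·12² + 23·3² + 33·8² = 11535.
Exponent = 2·103² / 11535 = 1.83945.
Bound = exp(−1.83945) = 0.15891.

0.1589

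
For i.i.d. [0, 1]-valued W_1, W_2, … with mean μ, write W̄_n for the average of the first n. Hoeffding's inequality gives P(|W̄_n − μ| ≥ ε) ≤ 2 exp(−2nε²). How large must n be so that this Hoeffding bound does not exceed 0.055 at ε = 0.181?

55

Require 2·exp(−2nε²) ≤ 0.055, i.e. 2nε² ≥ ln(2/0.055) = 3.593569.
So n ≥ 3.593569 / (2·0.181²) = 54.845.
The smallest integer n is 55.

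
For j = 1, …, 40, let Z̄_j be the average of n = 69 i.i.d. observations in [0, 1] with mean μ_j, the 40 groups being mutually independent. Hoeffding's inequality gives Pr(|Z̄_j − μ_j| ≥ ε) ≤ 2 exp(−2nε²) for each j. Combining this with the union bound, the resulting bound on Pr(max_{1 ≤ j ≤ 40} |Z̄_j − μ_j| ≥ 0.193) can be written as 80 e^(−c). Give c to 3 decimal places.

5.140

Union bound over the 40 events: Pr(max_{1 ≤ j ≤ 40} |Z̄_j − μ_j| ≥ 0.193) ≤ 40·2·exp(−2nε²) = 80 exp(−2·69·0.193²).
So c = 2·69·0.193² = 5.1404.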